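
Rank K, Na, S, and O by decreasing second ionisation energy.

The second ionization energy removes an electron from the +1 ion. For each element: K⁺ is the bare [Ar] core; Na⁺ is the bare [Ne] core; S⁺ still has 5 valence electrons; O⁺ still has 5 valence electrons.
Usually core removal costs more than valence removal, but here the competition is close: a tightly held n=2 valence electron can cost more to remove than an n=3 core electron, so the actual values have to decide it.
Valence configurations: S⁺ [Ne]3s²3p³, O⁺ [He]2s²2p³.
The numbers (kJ/mol): K 3052, Na 4562, S 2252, O 3388.
Putting it together, IE_2: S < K < O < Na.

Na > O > K > S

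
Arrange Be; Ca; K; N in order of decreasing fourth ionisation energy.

After 3 electrons have been removed, what remains? Be³⁺ is already 1 electron into the core; Ca³⁺ is already 1 electron into the core; K³⁺ is already 2 electrons into the core; N³⁺ still has 2 valence electrons.
Usually core removal costs more than valence removal, but here the competition is close: a tightly held n=2 valence electron can cost more to remove than an n=3 core electron, so the actual values have to decide it.
Tabulated IE_4 (kJ/mol): Be 21007, Ca 6491, K 5877, N 7475.
So the fourth ionization energies run K < Ca < N < Be.

Be > N > Ca > K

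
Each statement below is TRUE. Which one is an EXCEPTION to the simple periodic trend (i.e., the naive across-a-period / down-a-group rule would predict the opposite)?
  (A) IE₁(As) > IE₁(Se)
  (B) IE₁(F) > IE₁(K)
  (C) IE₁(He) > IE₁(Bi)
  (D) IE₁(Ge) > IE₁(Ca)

(A)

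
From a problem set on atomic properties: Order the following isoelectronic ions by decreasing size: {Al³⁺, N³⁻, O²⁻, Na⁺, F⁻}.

N³⁻, O²⁻, F⁻, Na⁺, Al³⁺

All of these have 10 electrons, so size is governed by nuclear charge alone: the more protons, the stronger the pull on the same electron cloud, and the smaller the ion.
Nuclear charges: Al³⁺ (Z=13), Na⁺ (Z=11), F⁻ (Z=9), O²⁻ (Z=8), N³⁻ (Z=7).
Largest to smallest: N³⁻ > O²⁻ > F⁻ > Na⁺ > Al³⁺.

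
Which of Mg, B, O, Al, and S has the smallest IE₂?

Mg

Consider each +1 ion: Mg⁺ still has 1 valence electron; B⁺ still has 2 valence electrons; O⁺ still has 5 valence electrons; Al⁺ still has 2 valence electrons; S⁺ still has 5 valence electrons.
All are still removing valence electrons, so compare the +1 ions as you would atoms: IE_2 generally rises across a period (higher Z_eff) and falls down a group (larger shell), subject to the usual subshell exceptions.
Valence configurations: Mg⁺ [Ne]3s¹, B⁺ [He]2s², O⁺ [He]2s²2p³, Al⁺ [Ne]3s², S⁺ [Ne]3s²3p³.
The numbers (kJ/mol): Mg 1451, B 2427, O 3388, Al 1817, S 2252.
So the second ionization energies run Mg < Al < S < B < O.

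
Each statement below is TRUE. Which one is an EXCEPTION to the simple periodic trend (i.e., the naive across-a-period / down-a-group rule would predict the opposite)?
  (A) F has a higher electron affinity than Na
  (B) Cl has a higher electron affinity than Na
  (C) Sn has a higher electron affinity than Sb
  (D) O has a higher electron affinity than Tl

(C)

The general trend: electron affinity increases across a period and decreases down a group.
(A) F (period 2, group 17) vs Na (period 3, group 1): the stated order agrees with the simple trend.
(B) Cl (period 3, group 17) vs Na (period 3, group 1): the stated order agrees with the simple trend.
(C) Sn (period 5, group 14) vs Sb (period 5, group 15): the stated order contradicts the simple trend.
(D) O (period 2, group 16) vs Tl (period 6, group 13): the stated order agrees with the simple trend.
The exception is (C): adding an electron to Sb's half-filled 5p³ is unfavourable, so Sn has the more exothermic EA.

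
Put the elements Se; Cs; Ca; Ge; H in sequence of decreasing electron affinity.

Adding an electron releases more energy for atoms nearer the top right (short of the noble gases).
Here both period and group differ, so the two effects have to be weighed against each other.
Cs > Ca: this pair runs against the simple trend — see the exception note.
H > Cs: they share group 1; the group trend gives H the larger value.
Ge > H: the two effects oppose for this pair; the across-period effect wins (119 vs 73 kJ/mol).
Se > Ge: both are in period 4; the period trend gives Se the larger value.
Note the exception: Cs has a higher electron affinity than Ca, contrary to the simple trend — adding an electron to Ca (ns²) has to open a new, higher-energy np subshell, which is unfavourable.
Tabulated electron affinity (kJ/mol): H 73, Ca 2, Ge 119, Se 195, Cs 46.
So from highest to lowest: Se > Ge > H > Cs > Ca.

Se > Ge > H > Cs > Ca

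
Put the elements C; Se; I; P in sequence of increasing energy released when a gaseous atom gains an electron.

P < C < Se < I

Electron affinity generally becomes more exothermic across a period toward the halogens and less exothermic down a group.
A diagonal step moves right (one effect) and down (the opposite effect) at once.
C > P: period and group pull opposite ways; the down-group shift dominates (122 vs 72 kJ/mol).
Se > C: the two effects oppose for this pair; the across-period effect wins (195 vs 122 kJ/mol).
I > Se: period and group pull opposite ways; the across-period shift dominates (295 vs 195 kJ/mol).
Approximate values (kJ/mol): C 122, P 72, Se 195, I 295.
So from lowest to highest: P < C < Se < I.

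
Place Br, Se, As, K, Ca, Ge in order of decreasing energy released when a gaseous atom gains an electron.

Br > Se > Ge > As > K > Ca

K is in period 4, group 1; Ca is in period 4, group 2; Ge is in period 4, group 14; As is in period 4, group 15; Se is in period 4, group 16; Br is in period 4, group 17.
Atoms with high Z_eff and room in the valence shell (especially the halogens) have the most exothermic electron affinities.
All lie in period 4; the across-period trend (electron affinity increases left to right) applies, with the exception below.
Note the exception: K has a higher electron affinity than Ca, contrary to the simple trend — adding an electron to Ca (ns²) has to open a new, higher-energy np subshell, which is unfavourable.
Note the exception: Ge has a higher electron affinity than As, contrary to the simple trend — adding an electron to As's half-filled 4p³ is unfavourable, so Ge (4p²) has the more exothermic EA.
Approximate values (kJ/mol): K 48, Ca 2, Ge 119, As 78, Se 195, Br 325.
So from highest to lowest: Br > Se > Ge > As > K > Ca.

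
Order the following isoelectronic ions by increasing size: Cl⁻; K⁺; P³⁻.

K⁺ < Cl⁻ < P³⁻

All of these have 18 electrons, so size is governed by nuclear charge alone: the more protons, the stronger the pull on the same electron cloud, and the smaller the ion.
Nuclear charges: K⁺ (Z=19), Cl⁻ (Z=17), P³⁻ (Z=15).
Smallest to largest: K⁺ < Cl⁻ < P³⁻.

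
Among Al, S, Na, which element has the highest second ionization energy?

Na

The second ionization energy removes an electron from the +1 ion. For each element: Al⁺ still has 2 valence electrons; S⁺ still has 5 valence electrons; Na⁺ is the bare [Ne] core.
Breaking into a closed-shell core is much more expensive than removing a leftover valence electron — Na has the largest IE_2 here.
Valence configurations: Al⁺ [Ne]3s², S⁺ [Ne]3s²3p³.
Tabulated IE_2 (kJ/mol): Al 1817, S 2252, Na 4562.
So the second ionization energies run Al < S < Na.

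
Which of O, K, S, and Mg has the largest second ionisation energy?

IE_2 is the cost of taking one more electron from the +1 cation: O⁺ still has 5 valence electrons; K⁺ is the bare [Ar] core; S⁺ still has 5 valence electrons; Mg⁺ still has 1 valence electron.
Usually core removal costs more than valence removal, but here the competition is close: a tightly held n=2 valence electron can cost more to remove than an n=3 core electron, so the actual values have to decide it.
Valence configurations: O⁺ [He]2s²2p³, S⁺ [Ne]3s²3p³, Mg⁺ [Ne]3s¹.
Approximate IE_2 values (kJ/mol): O 3388, K 3052, S 2252, Mg 1451.
So the second ionization energies run Mg < S < K < O.

O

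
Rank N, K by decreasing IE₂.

IE_2 is the cost of taking one more electron from the +1 cation: N⁺ still has 4 valence electrons; K⁺ is the bare [Ar] core.
Breaking into a closed-shell core is much more expensive than removing a leftover valence electron — K has the largest IE_2 here.
Approximate IE_2 values (kJ/mol): N 2856, K 3052.
So the second ionization energies run N < K.

K > N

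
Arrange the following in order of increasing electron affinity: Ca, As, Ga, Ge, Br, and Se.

Ca is in period 4, group 2; Ga is in period 4, group 13; Ge is in period 4, group 14; As is in period 4, group 15; Se is in period 4, group 16; Br is in period 4, group 17.
Adding an electron releases more energy for atoms nearer the top right (short of the noble gases).
All lie in period 4; the across-period trend (electron affinity increases left to right) applies, with the exception below.
Note the exception: Ge has a higher electron affinity than As, contrary to the simple trend — adding an electron to As's half-filled 4p³ is unfavourable, so Ge (4p²) has the more exothermic EA.
Tabulated electron affinity (kJ/mol): Ca 2, Ga 29, Ge 119, As 78, Se 195, Br 325.
So from lowest to highest: Ca < Ga < As < Ge < Se < Br.

Ca < Ga < As < Ge < Se < Br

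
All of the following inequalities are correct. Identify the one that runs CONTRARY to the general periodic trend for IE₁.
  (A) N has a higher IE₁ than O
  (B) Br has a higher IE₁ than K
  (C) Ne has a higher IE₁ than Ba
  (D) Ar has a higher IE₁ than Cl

The general trend: IE₁ increases across a period and decreases down a group.
(A) N (period 2, group 15) vs O (period 2, group 16): the stated order contradicts the simple trend.
(B) Br (period 4, group 17) vs K (period 4, group 1): the stated order agrees with the simple trend.
(C) Ne (period 2, group 18) vs Ba (period 6, group 2): the stated order agrees with the simple trend.
(D) Ar (period 3, group 18) vs Cl (period 3, group 17): the stated order agrees with the simple trend.
The exception is (A): pairing an electron in O's 2p⁴ costs repulsion energy, so O ionizes more easily than half-filled N (2p³).

(A)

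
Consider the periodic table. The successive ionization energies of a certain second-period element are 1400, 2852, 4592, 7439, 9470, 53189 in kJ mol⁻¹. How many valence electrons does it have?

Look for the largest jump between consecutive ionization energies: IE6/IE5 ≈ 5.6, far larger than any earlier ratio.
That jump marks the point where a core electron is being removed. So the atom has 5 valence electrons.

5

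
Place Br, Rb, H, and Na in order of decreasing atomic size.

Rb > Na > Br > H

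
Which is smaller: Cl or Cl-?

Cl

Forming Cl- adds 1 electron to Cl. More electron–electron repulsion in the same shell, with unchanged nuclear charge, lets the cloud expand.
An anion is larger than its parent atom: Cl- > Cl.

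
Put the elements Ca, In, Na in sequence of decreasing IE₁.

IE₁ increases left→right with effective nuclear charge and decreases top→bottom as the valence shell moves farther out.
A diagonal step moves right (one effect) and down (the opposite effect) at once.
In > Na: the two effects oppose for this pair; the across-period effect wins (558 vs 496 kJ/mol).
Ca > In: period and group pull opposite ways; the down-group shift dominates (590 vs 558 kJ/mol).
Tabulated first ionization energy (kJ/mol): Na 496, Ca 590, In 558.
So from highest to lowest: Ca > In > Na.

Ca > In > Na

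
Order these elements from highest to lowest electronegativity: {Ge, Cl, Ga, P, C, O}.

C is in period 2, group 14; O is in period 2, group 16; P is in period 3, group 15; Cl is in period 3, group 17; Ga is in period 4, group 13; Ge is in period 4, group 14.
Electronegativity increases across a period and decreases down a group, tracking effective nuclear charge and atomic size.
Here both period and group differ, so the two effects have to be weighed against each other.
Ge > Ga: Ge lies to the right of Ga in period 4, so the across-period effect alone puts Ge higher.
P > Ge: both effects reinforce here, so P is clearly the higher of the two.
C > P: the two effects oppose for this pair; the down-group effect wins (2.55 vs 2.19).
Cl > C: the two effects oppose for this pair; the across-period effect wins (3.16 vs 2.55).
O > Cl: period and group pull opposite ways; the down-group shift dominates (3.44 vs 3.16).
Approximate values (Pauling): C 2.55, O 3.44, P 2.19, Cl 3.16, Ga 1.81, Ge 2.01.
So from highest to lowest: O > Cl > C > P > Ge > Ga.

O > Cl > C > P > Ge > Ga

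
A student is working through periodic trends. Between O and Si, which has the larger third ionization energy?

O

Consider each +2 ion: O²⁺ still has 4 valence electrons; Si²⁺ still has 2 valence electrons.
All are still removing valence electrons, so compare the +2 ions as you would atoms: IE_3 generally rises across a period (higher Z_eff) and falls down a group (larger shell), subject to the usual subshell exceptions.
Valence configurations: O²⁺ [He]2s²2p², Si²⁺ [Ne]3s².
Tabulated IE_3 (kJ/mol): O 5300, Si 3232.
Overall IE_3 order: Si < O.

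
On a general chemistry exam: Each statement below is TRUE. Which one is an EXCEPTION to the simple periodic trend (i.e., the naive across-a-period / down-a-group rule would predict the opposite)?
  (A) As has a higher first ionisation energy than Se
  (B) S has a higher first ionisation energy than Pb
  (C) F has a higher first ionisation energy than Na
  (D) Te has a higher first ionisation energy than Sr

The general trend: first ionisation energy increases across a period and decreases down a group.
(A) As (period 4, group 15) vs Se (period 4, group 16): the stated order contradicts the simple trend.
(B) S (period 3, group 16) vs Pb (period 6, group 14): the stated order agrees with the simple trend.
(C) F (period 2, group 17) vs Na (period 3, group 1): the stated order agrees with the simple trend.
(D) Te (period 5, group 16) vs Sr (period 5, group 2): the stated order agrees with the simple trend.
The exception is (A): Se (4p⁴) ionizes more easily than half-filled As (4p³).

(A)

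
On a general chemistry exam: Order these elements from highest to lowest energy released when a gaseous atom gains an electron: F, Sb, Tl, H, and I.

Atoms with high Z_eff and room in the valence shell (especially the halogens) have the most exothermic electron affinities.
Here both period and group differ, so the two effects have to be weighed against each other.
H > Tl: the two effects oppose for this pair; the down-group effect wins (73 vs 19 kJ/mol).
Sb > H: the two effects oppose for this pair; the across-period effect wins (103 vs 73 kJ/mol).
I > Sb: I lies to the right of Sb in period 5, so the across-period effect alone puts I higher.
F > I: they share group 17; the group trend gives F the larger value.
For reference (kJ/mol): H 73, F 328, Sb 103, I 295, Tl 19.
So from highest to lowest: F > I > Sb > H > Tl.

F > I > Sb > H > Tl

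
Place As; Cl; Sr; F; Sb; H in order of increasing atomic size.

H is in period 1, group 1; F is in period 2, group 17; Cl is in period 3, group 17; As is in period 4, group 15; Sr is in period 5, group 2; Sb is in period 5, group 15.
Across a period the added protons contract the valence shell; down a group each new principal shell makes the atom larger.
Neither a single period nor a single group — weigh both effects.
F > H: the two effects oppose for this pair; the down-group effect wins (64 vs 32 pm).
Cl > F: they share group 17; the group trend gives Cl the larger value.
As > Cl: both effects reinforce here, so As is clearly the larger of the two.
Sb > As: Sb sits below As in group 15, so the down-group effect alone puts Sb larger.
Sr > Sb: both are in period 5; the period trend gives Sr the larger value.
Tabulated atomic radius (pm): H 32, F 64, Cl 99, As 121, Sr 185, Sb 140.
So from smallest to largest: H < F < Cl < As < Sb < Sr.

H < F < Cl < As < Sb < Sr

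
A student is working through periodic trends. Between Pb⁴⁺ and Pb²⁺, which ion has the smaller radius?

Both ions have Z = 82 protons, but Pb⁴⁺ has lost more electrons, so its remaining electrons feel a larger effective nuclear charge per electron and are pulled in more tightly.
Higher positive charge → smaller ion, so Pb²⁺ > Pb⁴⁺.

Pb⁴⁺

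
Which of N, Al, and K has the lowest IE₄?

K

After 3 electrons have been removed, what remains? N³⁺ still has 2 valence electrons; Al³⁺ is the bare [Ne] core; K³⁺ is already 2 electrons into the core.
Usually core removal costs more than valence removal, but here the competition is close: a tightly held n=2 valence electron can cost more to remove than an n=3 core electron, so the actual values have to decide it.
Approximate IE_4 values (kJ/mol): N 7475, Al 11577, K 5877.
Overall IE_4 order: K < N < Al.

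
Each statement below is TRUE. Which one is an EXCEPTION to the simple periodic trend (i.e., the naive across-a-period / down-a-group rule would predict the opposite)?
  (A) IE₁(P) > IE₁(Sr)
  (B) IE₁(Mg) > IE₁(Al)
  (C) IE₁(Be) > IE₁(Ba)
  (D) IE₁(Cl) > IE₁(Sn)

(B)

The general trend: first ionisation energy increases across a period and decreases down a group.
(A) P (period 3, group 15) vs Sr (period 5, group 2): the stated order agrees with the simple trend.
(B) Mg (period 3, group 2) vs Al (period 3, group 13): the stated order contradicts the simple trend.
(C) Be (period 2, group 2) vs Ba (period 6, group 2): the stated order agrees with the simple trend.
(D) Cl (period 3, group 17) vs Sn (period 5, group 14): the stated order agrees with the simple trend.
The exception is (B): Al's single 3p electron is easier to remove than one from Mg's filled 3s².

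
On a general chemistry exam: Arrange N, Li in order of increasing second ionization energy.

Consider each +1 ion: N⁺ still has 4 valence electrons; Li⁺ is the bare [He] core.
Core electrons are held far more tightly than valence electrons, so Li tops the IE_2 order.
Approximate IE_2 values (kJ/mol): N 2856, Li 7298.
So the second ionization energies run N < Li.

N, Li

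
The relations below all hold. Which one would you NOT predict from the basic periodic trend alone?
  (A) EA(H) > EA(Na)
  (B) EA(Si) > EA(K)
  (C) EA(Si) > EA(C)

(C)

The general trend: electron affinity increases across a period and decreases down a group.
(A) H (period 1, group 1) vs Na (period 3, group 1): the stated order agrees with the simple trend.
(B) Si (period 3, group 14) vs K (period 4, group 1): the stated order agrees with the simple trend.
(C) Si (period 3, group 14) vs C (period 2, group 14): the stated order contradicts the simple trend.
The exception is (C): Si's larger, more diffuse 3p orbitals accept an added electron slightly more readily than C's compact 2p.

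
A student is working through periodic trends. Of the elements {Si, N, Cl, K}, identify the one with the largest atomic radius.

K

N is in period 2, group 15; Si is in period 3, group 14; Cl is in period 3, group 17; K is in period 4, group 1.
Across a period the added protons contract the valence shell; down a group each new principal shell makes the atom larger.
These span different periods and groups, so the two trends combine.
Cl > N: period and group pull opposite ways; the down-group shift dominates (99 vs 71 pm).
Si > Cl: both are in period 3; the period trend gives Si the larger value.
K > Si: both effects reinforce here, so K is clearly the larger of the two.
Tabulated atomic radius (pm): N 71, Si 116, Cl 99, K 196.
The largest atomic radius among these belongs to K.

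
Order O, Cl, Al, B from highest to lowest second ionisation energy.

O > B > Cl > Al

The second ionization energy removes an electron from the +1 ion. For each element: O⁺ still has 5 valence electrons; Cl⁺ still has 6 valence electrons; Al⁺ still has 2 valence electrons; B⁺ still has 2 valence electrons.
All are still removing valence electrons, so compare the +1 ions as you would atoms: IE_2 generally rises across a period (higher Z_eff) and falls down a group (larger shell), subject to the usual subshell exceptions.
Valence configurations: O⁺ [He]2s²2p³, Cl⁺ [Ne]3s²3p⁴, Al⁺ [Ne]3s², B⁺ [He]2s².
Tabulated IE_2 (kJ/mol): O 3388, Cl 2298, Al 1817, B 2427.
So the second ionization energies run Al < Cl < B < O.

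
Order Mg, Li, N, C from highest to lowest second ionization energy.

Li > N > C > Mg

The second ionization energy removes an electron from the +1 ion. For each element: Mg⁺ still has 1 valence electron; Li⁺ is the bare [He] core; N⁺ still has 4 valence electrons; C⁺ still has 3 valence electrons.
Core electrons are held far more tightly than valence electrons, so Li tops the IE_2 order.
Valence configurations: Mg⁺ [Ne]3s¹, N⁺ [He]2s²2p², C⁺ [He]2s²2p¹.
Tabulated IE_2 (kJ/mol): Mg 1451, Li 7298, N 2856, C 2353.
Putting it together, IE_2: Mg < C < N < Li.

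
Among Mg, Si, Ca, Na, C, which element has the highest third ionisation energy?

The third ionization energy removes an electron from the +2 ion. For each element: Mg²⁺ is the bare [Ne] core; Si²⁺ still has 2 valence electrons; Ca²⁺ is the bare [Ar] core; Na²⁺ is already 1 electron into the core; C²⁺ still has 2 valence electrons.
Core electrons are held far more tightly than valence electrons, so Ca, Na and Mg top the IE_3 order.
Valence configurations: Si²⁺ [Ne]3s², C²⁺ [He]2s².
Approximate IE_3 values (kJ/mol): Mg 7733, Si 3232, Ca 4912, Na 6910, C 4620.
So the third ionization energies run Si < C < Ca < Na < Mg.

Mg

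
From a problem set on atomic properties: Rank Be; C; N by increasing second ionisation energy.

IE_2 is the cost of taking one more electron from the +1 cation: Be⁺ still has 1 valence electron; C⁺ still has 3 valence electrons; N⁺ still has 4 valence electrons.
All are still removing valence electrons, so compare the +1 ions as you would atoms: IE_2 generally rises across a period (higher Z_eff) and falls down a group (larger shell), subject to the usual subshell exceptions.
Valence configurations: Be⁺ [He]2s¹, C⁺ [He]2s²2p¹, N⁺ [He]2s²2p².
The numbers (kJ/mol): Be 1757, C 2353, N 2856.
So the second ionization energies run Be < C < N.

Be, C, N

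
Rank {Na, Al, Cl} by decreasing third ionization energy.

IE_3 is the cost of taking one more electron from the +2 cation: Na²⁺ is already 1 electron into the core; Al²⁺ still has 1 valence electron; Cl²⁺ still has 5 valence electrons.
Pulling an electron out of a noble-gas core costs far more than removing a remaining valence electron, so Na sits at the high end of IE_3.
Valence configurations: Al²⁺ [Ne]3s¹, Cl²⁺ [Ne]3s²3p³.
The numbers (kJ/mol): Na 6910, Al 2745, Cl 3822.
Putting it together, IE_3: Al < Cl < Na.

Na > Cl > Al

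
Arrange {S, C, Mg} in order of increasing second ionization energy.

The second ionization energy removes an electron from the +1 ion. For each element: S⁺ still has 5 valence electrons; C⁺ still has 3 valence electrons; Mg⁺ still has 1 valence electron.
All are still removing valence electrons, so compare the +1 ions as you would atoms: IE_2 generally rises across a period (higher Z_eff) and falls down a group (larger shell), subject to the usual subshell exceptions.
Valence configurations: S⁺ [Ne]3s²3p³, C⁺ [He]2s²2p¹, Mg⁺ [Ne]3s¹.
Tabulated IE_2 (kJ/mol): S 2252, C 2353, Mg 1451.
Hence IE_2: Mg < S < C.

Mg < S < C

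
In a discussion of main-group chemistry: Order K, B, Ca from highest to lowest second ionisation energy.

K > B > Ca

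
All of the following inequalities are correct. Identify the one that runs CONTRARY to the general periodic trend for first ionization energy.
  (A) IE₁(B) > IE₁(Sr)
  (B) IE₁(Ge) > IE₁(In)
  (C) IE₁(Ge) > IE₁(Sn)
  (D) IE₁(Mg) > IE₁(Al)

The general trend: first ionization energy increases across a period and decreases down a group.
(A) B (period 2, group 13) vs Sr (period 5, group 2): the stated order agrees with the simple trend.
(B) Ge (period 4, group 14) vs In (period 5, group 13): the stated order agrees with the simple trend.
(C) Ge (period 4, group 14) vs Sn (period 5, group 14): the stated order agrees with the simple trend.
(D) Mg (period 3, group 2) vs Al (period 3, group 13): the stated order contradicts the simple trend.
The exception is (D): Al's single 3p electron is easier to remove than one from Mg's filled 3s².

(D)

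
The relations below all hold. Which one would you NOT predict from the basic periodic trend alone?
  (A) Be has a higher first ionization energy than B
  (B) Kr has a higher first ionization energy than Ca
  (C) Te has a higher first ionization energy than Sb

The general trend: first ionization energy increases across a period and decreases down a group.
(A) Be (period 2, group 2) vs B (period 2, group 13): the stated order contradicts the simple trend.
(B) Kr (period 4, group 18) vs Ca (period 4, group 2): the stated order agrees with the simple trend.
(C) Te (period 5, group 16) vs Sb (period 5, group 15): the stated order agrees with the simple trend.
The exception is (A): removing B's lone 2p electron is easier than breaking Be's filled 2s².

(A)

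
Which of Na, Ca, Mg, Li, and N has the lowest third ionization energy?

N

Consider each +2 ion: Na²⁺ is already 1 electron into the core; Ca²⁺ is the bare [Ar] core; Mg²⁺ is the bare [Ne] core; Li²⁺ is already 1 electron into the core; N²⁺ still has 3 valence electrons.
Pulling an electron out of a noble-gas core costs far more than removing a remaining valence electron, so Ca, Na, Mg and Li sit at the high end of IE_3.
Tabulated IE_3 (kJ/mol): Na 6910, Ca 4912, Mg 7733, Li 11815, N 4578.
So the third ionization energies run N < Ca < Na < Mg < Li.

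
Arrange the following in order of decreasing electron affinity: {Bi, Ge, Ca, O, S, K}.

S > O > Ge > Bi > K > Ca

O is in period 2, group 16; S is in period 3, group 16; K is in period 4, group 1; Ca is in period 4, group 2; Ge is in period 4, group 14; Bi is in period 6, group 15.
Electron affinity generally becomes more exothermic across a period toward the halogens and less exothermic down a group.
Here both period and group differ, so the two effects have to be weighed against each other.
K > Ca: this pair runs against the simple trend — see the exception note.
Bi > K: period and group pull opposite ways; the across-period shift dominates (91 vs 48 kJ/mol).
Ge > Bi: period and group pull opposite ways; the down-group shift dominates (119 vs 91 kJ/mol).
O > Ge: relative to Ge, both the across-period and down-group shifts push O's electron affinity up.
S > O: this pair runs against the simple trend — see the exception note.
Note the exception: K has a higher electron affinity than Ca, contrary to the simple trend — adding an electron to Ca (ns²) has to open a new, higher-energy np subshell, which is unfavourable.
Note the exception: S has a higher electron affinity than O, contrary to the simple trend — the compact 2p subshell of O repels the added electron more than S's larger 3p does.
Tabulated electron affinity (kJ/mol): O 141, S 200, K 48, Ca 2, Ge 119, Bi 91.
So from highest to lowest: S > O > Ge > Bi > K > Ca.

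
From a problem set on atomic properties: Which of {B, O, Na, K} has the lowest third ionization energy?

B

Consider each +2 ion: B²⁺ still has 1 valence electron; O²⁺ still has 4 valence electrons; Na²⁺ is already 1 electron into the core; K²⁺ is already 1 electron into the core.
Usually core removal costs more than valence removal, but here the competition is close: a tightly held n=2 valence electron can cost more to remove than an n=3 core electron, so the actual values have to decide it.
Valence configurations: B²⁺ [He]2s¹, O²⁺ [He]2s²2p².
Tabulated IE_3 (kJ/mol): B 3660, O 5300, Na 6910, K 4420.
Putting it together, IE_3: B < K < O < Na.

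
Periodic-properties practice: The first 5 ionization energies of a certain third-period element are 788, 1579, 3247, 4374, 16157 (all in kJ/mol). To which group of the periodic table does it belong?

Look for the largest jump between consecutive ionization energies: IE5/IE4 ≈ 3.7, far larger than any earlier ratio.
That jump marks the point where a core electron is being removed. So the atom has 4 valence electrons.
A main-group element with 4 valence electrons is in group 14.

Group 14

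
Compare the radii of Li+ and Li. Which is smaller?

Li+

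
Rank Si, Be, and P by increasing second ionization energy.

Si, Be, P

Consider each +1 ion: Si⁺ still has 3 valence electrons; Be⁺ still has 1 valence electron; P⁺ still has 4 valence electrons.
All are still removing valence electrons, so compare the +1 ions as you would atoms: IE_2 generally rises across a period (higher Z_eff) and falls down a group (larger shell), subject to the usual subshell exceptions.
Valence configurations: Si⁺ [Ne]3s²3p¹, Be⁺ [He]2s¹, P⁺ [Ne]3s²3p².
Tabulated IE_2 (kJ/mol): Si 1577, Be 1757, P 1907.
Overall IE_2 order: Si < Be < P.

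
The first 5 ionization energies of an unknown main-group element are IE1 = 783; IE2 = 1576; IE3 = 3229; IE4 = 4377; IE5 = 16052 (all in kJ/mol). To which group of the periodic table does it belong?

Look for the largest jump between consecutive ionization energies: IE5/IE4 ≈ 3.7, far larger than any earlier ratio.
That jump marks the point where a core electron is being removed. So the atom has 4 valence electrons.
A main-group element with 4 valence electrons is in group 14.

Group 14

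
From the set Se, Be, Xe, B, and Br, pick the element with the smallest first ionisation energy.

B

Be is in period 2, group 2; B is in period 2, group 13; Se is in period 4, group 16; Br is in period 4, group 17; Xe is in period 5, group 18.
Removing the outermost electron gets harder across a period and easier down a group.
Here both period and group differ, so the two effects have to be weighed against each other.
Be > B: this pair runs against the simple trend — see the exception note.
Se > Be: period and group pull opposite ways; the across-period shift dominates (941 vs 900 kJ/mol).
Br > Se: both are in period 4; the period trend gives Br the larger value.
Xe > Br: the two effects oppose for this pair; the across-period effect wins (1170 vs 1140 kJ/mol).
Note the exception: Be has a higher first ionization energy than B, contrary to the simple trend — removing B's lone 2p electron is easier than breaking Be's filled 2s².
For reference (kJ/mol): Be 900, B 801, Se 941, Br 1140, Xe 1170.
The smallest first ionisation energy among these belongs to B.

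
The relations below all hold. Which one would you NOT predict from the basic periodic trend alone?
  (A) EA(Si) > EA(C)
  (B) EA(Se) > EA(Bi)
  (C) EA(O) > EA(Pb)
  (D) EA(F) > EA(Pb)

The general trend: electron affinity increases across a period and decreases down a group.
(A) Si (period 3, group 14) vs C (period 2, group 14): the stated order contradicts the simple trend.
(B) Se (period 4, group 16) vs Bi (period 6, group 15): the stated order agrees with the simple trend.
(C) O (period 2, group 16) vs Pb (period 6, group 14): the stated order agrees with the simple trend.
(D) F (period 2, group 17) vs Pb (period 6, group 14): the stated order agrees with the simple trend.
The exception is (A): Si's larger, more diffuse 3p orbitals accept an added electron slightly more readily than C's compact 2p.

(A)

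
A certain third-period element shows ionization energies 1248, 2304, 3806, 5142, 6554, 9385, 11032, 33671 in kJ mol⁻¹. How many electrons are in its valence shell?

7

Look for the largest jump between consecutive ionization energies: IE8/IE7 ≈ 3.1, far larger than any earlier ratio.
That jump marks the point where a core electron is being removed. So the atom has 7 valence electrons.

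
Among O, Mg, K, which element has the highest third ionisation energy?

The third ionization energy removes an electron from the +2 ion. For each element: O²⁺ still has 4 valence electrons; Mg²⁺ is the bare [Ne] core; K²⁺ is already 1 electron into the core.
Usually core removal costs more than valence removal, but here the competition is close: a tightly held n=2 valence electron can cost more to remove than an n=3 core electron, so the actual values have to decide it.
The numbers (kJ/mol): O 5300, Mg 7733, K 4420.
Overall IE_3 order: K < O < Mg.

Mg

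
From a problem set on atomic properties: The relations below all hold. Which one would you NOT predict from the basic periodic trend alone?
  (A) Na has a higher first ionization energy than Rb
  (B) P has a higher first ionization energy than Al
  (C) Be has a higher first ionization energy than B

(C)

The general trend: first ionization energy increases across a period and decreases down a group.
(A) Na (period 3, group 1) vs Rb (period 5, group 1): the stated order agrees with the simple trend.
(B) P (period 3, group 15) vs Al (period 3, group 13): the stated order agrees with the simple trend.
(C) Be (period 2, group 2) vs B (period 2, group 13): the stated order contradicts the simple trend.
The exception is (C): removing B's lone 2p electron is easier than breaking Be's filled 2s².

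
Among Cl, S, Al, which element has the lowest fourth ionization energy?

S

The fourth ionization energy removes an electron from the +3 ion. For each element: Cl³⁺ still has 4 valence electrons; S³⁺ still has 3 valence electrons; Al³⁺ is the bare [Ne] core.
Breaking into a closed-shell core is much more expensive than removing a leftover valence electron — Al has the largest IE_4 here.
Valence configurations: Cl³⁺ [Ne]3s²3p², S³⁺ [Ne]3s²3p¹.
The numbers (kJ/mol): Cl 5159, S 4556, Al 11577.
So the fourth ionization energies run S < Cl < Al.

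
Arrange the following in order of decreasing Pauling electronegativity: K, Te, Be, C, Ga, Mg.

Be is in period 2, group 2; C is in period 2, group 14; Mg is in period 3, group 2; K is in period 4, group 1; Ga is in period 4, group 13; Te is in period 5, group 16.
Smaller atoms with higher effective nuclear charge are more electronegative.
Neither a single period nor a single group — weigh both effects.
Mg > K: relative to K, both the across-period and down-group shifts push Mg's electronegativity up.
Be > Mg: they share group 2; the group trend gives Be the larger value.
Ga > Be: the two effects oppose for this pair; the across-period effect wins (1.81 vs 1.57).
Te > Ga: the two effects oppose for this pair; the across-period effect wins (2.10 vs 1.81).
C > Te: period and group pull opposite ways; the down-group shift dominates (2.55 vs 2.10).
For reference (Pauling): Be 1.57, C 2.55, Mg 1.31, K 0.82, Ga 1.81, Te 2.10.
So from highest to lowest: C > Te > Ga > Be > Mg > K.

C > Te > Ga > Be > Mg > K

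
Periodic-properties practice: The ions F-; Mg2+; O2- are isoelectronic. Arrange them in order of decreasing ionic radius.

All of these have 10 electrons, so size is governed by nuclear charge alone: the more protons, the stronger the pull on the same electron cloud, and the smaller the ion.
Nuclear charges: Mg2+ (Z=12), F- (Z=9), O2- (Z=8).
Largest to smallest: O2- > F- > Mg2+.

O2- > F- > Mg2+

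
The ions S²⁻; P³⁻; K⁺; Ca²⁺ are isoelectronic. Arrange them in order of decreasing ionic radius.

All of these have 18 electrons, so size is governed by nuclear charge alone: the more protons, the stronger the pull on the same electron cloud, and the smaller the ion.
Nuclear charges: Ca²⁺ (Z=20), K⁺ (Z=19), S²⁻ (Z=16), P³⁻ (Z=15).
Largest to smallest: P³⁻ > S²⁻ > K⁺ > Ca²⁺.

P³⁻ > S²⁻ > K⁺ > Ca²⁺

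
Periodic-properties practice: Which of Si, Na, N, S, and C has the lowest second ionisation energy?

Consider each +1 ion: Si⁺ still has 3 valence electrons; Na⁺ is the bare [Ne] core; N⁺ still has 4 valence electrons; S⁺ still has 5 valence electrons; C⁺ still has 3 valence electrons.
Core electrons are held far more tightly than valence electrons, so Na tops the IE_2 order.
Valence configurations: Si⁺ [Ne]3s²3p¹, N⁺ [He]2s²2p², S⁺ [Ne]3s²3p³, C⁺ [He]2s²2p¹.
The numbers (kJ/mol): Si 1577, Na 4562, N 2856, S 2252, C 2353.
So the second ionization energies run Si < S < C < N < Na.

Si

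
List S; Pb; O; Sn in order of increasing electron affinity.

Pb < Sn < O < S

Electron affinity generally becomes more exothermic across a period toward the halogens and less exothermic down a group.
Here both period and group differ, so the two effects have to be weighed against each other.
Sn > Pb: they share group 14; the group trend gives Sn the larger value.
O > Sn: relative to Sn, both the across-period and down-group shifts push O's electron affinity up.
S > O: this pair runs against the simple trend — see the exception note.
Note the exception: S has a higher electron affinity than O, contrary to the simple trend — the compact 2p subshell of O repels the added electron more than S's larger 3p does.
For reference (kJ/mol): O 141, S 200, Sn 107, Pb 35.
So from lowest to highest: Pb < Sn < O < S.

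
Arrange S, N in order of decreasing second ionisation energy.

N, S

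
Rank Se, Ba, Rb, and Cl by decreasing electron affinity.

Cl > Se > Rb > Ba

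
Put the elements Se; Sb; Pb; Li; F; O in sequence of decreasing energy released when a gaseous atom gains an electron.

F > Se > O > Sb > Li > Pb

Li is in period 2, group 1; O is in period 2, group 16; F is in period 2, group 17; Se is in period 4, group 16; Sb is in period 5, group 15; Pb is in period 6, group 14.
EA tends to increase across a period and decrease down a group, though the pattern is less regular than for IE or radius.
These span different periods and groups, so the two trends combine.
Li > Pb: period and group pull opposite ways; the down-group shift dominates (60 vs 35 kJ/mol).
Sb > Li: period and group pull opposite ways; the across-period shift dominates (103 vs 60 kJ/mol).
O > Sb: relative to Sb, both the across-period and down-group shifts push O's electron affinity up.
Se > O: this pair runs against the simple trend — see the exception note.
F > Se: relative to Se, both the across-period and down-group shifts push F's electron affinity up.
Note the exception: Se has a higher electron affinity than O, contrary to the simple trend — O's compact 2p subshell gives strong electron–electron repulsion on the added electron.
Approximate values (kJ/mol): Li 60, O 141, F 328, Se 195, Sb 103, Pb 35.
So from highest to lowest: F > Se > O > Sb > Li > Pb.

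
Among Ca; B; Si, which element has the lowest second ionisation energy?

Ca

After 1 electron has been removed, what remains? Ca⁺ still has 1 valence electron; B⁺ still has 2 valence electrons; Si⁺ still has 3 valence electrons.
All are still removing valence electrons, so compare the +1 ions as you would atoms: IE_2 generally rises across a period (higher Z_eff) and falls down a group (larger shell), subject to the usual subshell exceptions.
Valence configurations: Ca⁺ [Ar]4s¹, B⁺ [He]2s², Si⁺ [Ne]3s²3p¹.
Approximate IE_2 values (kJ/mol): Ca 1145, B 2427, Si 1577.
So the second ionization energies run Ca < Si < B.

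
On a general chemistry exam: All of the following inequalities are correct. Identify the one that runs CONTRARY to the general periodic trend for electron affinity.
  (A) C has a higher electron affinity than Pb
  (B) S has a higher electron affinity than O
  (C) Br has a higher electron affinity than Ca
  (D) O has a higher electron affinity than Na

(B)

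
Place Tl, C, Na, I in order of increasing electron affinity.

Electron affinity generally becomes more exothermic across a period toward the halogens and less exothermic down a group.
Neither a single period nor a single group — weigh both effects.
Na > Tl: the two effects oppose for this pair; the down-group effect wins (53 vs 19 kJ/mol).
C > Na: relative to Na, both the across-period and down-group shifts push C's electron affinity up.
I > C: period and group pull opposite ways; the across-period shift dominates (295 vs 122 kJ/mol).
Tabulated electron affinity (kJ/mol): C 122, Na 53, I 295, Tl 19.
So from lowest to highest: Tl < Na < C < I.

Tl < Na < C < I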